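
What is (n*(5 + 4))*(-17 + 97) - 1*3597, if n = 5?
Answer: 3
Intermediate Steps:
(n*(5 + 4))*(-17 + 97) - 1*3597 = (5*(5 + 4))*(-17 + 97) - 1*3597 = (5*9)*80 - 3597 = 45*80 - 3597 = 3600 - 3597 = 3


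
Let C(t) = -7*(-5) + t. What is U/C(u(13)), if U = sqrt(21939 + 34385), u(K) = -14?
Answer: 2*sqrt(14081)/21 ≈ 11.301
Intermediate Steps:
U = 2*sqrt(14081) (U = sqrt(56324) = 2*sqrt(14081) ≈ 237.33)
C(t) = 35 + t
U/C(u(13)) = (2*sqrt(14081))/(35 - 14) = (2*sqrt(14081))/21 = (2*sqrt(14081))*(1/21) = 2*sqrt(14081)/21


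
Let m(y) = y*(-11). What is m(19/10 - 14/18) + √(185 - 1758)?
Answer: -1111/90 + 11*I*√13 ≈ -12.344 + 39.661*I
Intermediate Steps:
m(y) = -11*y
m(19/10 - 14/18) + √(185 - 1758) = -11*(19/10 - 14/18) + √(185 - 1758) = -11*(19*(⅒) - 14*1/18) + √(-1573) = -11*(19/10 - 7/9) + 11*I*√13 = -11*101/90 + 11*I*√13 = -1111/90 + 11*I*√13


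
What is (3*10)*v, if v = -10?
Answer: -300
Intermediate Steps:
(3*10)*v = (3*10)*(-10) = 30*(-10) = -300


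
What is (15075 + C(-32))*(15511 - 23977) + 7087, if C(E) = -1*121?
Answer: -126593477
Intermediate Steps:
C(E) = -121
(15075 + C(-32))*(15511 - 23977) + 7087 = (15075 - 121)*(15511 - 23977) + 7087 = 14954*(-8466) + 7087 = -126600564 + 7087 = -126593477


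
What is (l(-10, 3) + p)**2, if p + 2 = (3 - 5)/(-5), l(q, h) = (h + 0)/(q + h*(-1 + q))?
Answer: 128881/46225 ≈ 2.7881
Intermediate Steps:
l(q, h) = h/(q + h*(-1 + q))
p = -8/5 (p = -2 + (3 - 5)/(-5) = -2 - 1/5*(-2) = -2 + 2/5 = -8/5 ≈ -1.6000)
(l(-10, 3) + p)**2 = (3/(-10 - 1*3 + 3*(-10)) - 8/5)**2 = (3/(-10 - 3 - 30) - 8/5)**2 = (3/(-43) - 8/5)**2 = (3*(-1/43) - 8/5)**2 = (-3/43 - 8/5)**2 = (-359/215)**2 = 128881/46225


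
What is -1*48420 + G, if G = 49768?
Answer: 1348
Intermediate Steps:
-1*48420 + G = -1*48420 + 49768 = -48420 + 49768 = 1348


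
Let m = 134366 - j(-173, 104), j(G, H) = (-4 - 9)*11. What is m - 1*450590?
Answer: -316081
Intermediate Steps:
j(G, H) = -143 (j(G, H) = -13*11 = -143)
m = 134509 (m = 134366 - 1*(-143) = 134366 + 143 = 134509)
m - 1*450590 = 134509 - 1*450590 = 134509 - 450590 = -316081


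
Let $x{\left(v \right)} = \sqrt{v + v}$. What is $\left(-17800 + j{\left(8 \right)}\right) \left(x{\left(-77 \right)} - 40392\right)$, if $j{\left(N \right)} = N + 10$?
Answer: $718250544 - 17782 i \sqrt{154} \approx 7.1825 \cdot 10^{8} - 2.2067 \cdot 10^{5} i$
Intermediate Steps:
$x{\left(v \right)} = \sqrt{2} \sqrt{v}$ ($x{\left(v \right)} = \sqrt{2 v} = \sqrt{2} \sqrt{v}$)
$j{\left(N \right)} = 10 + N$
$\left(-17800 + j{\left(8 \right)}\right) \left(x{\left(-77 \right)} - 40392\right) = \left(-17800 + \left(10 + 8\right)\right) \left(\sqrt{2} \sqrt{-77} - 40392\right) = \left(-17800 + 18\right) \left(\sqrt{2} i \sqrt{77} - 40392\right) = - 17782 \left(i \sqrt{154} - 40392\right) = - 17782 \left(-40392 + i \sqrt{154}\right) = 718250544 - 17782 i \sqrt{154}$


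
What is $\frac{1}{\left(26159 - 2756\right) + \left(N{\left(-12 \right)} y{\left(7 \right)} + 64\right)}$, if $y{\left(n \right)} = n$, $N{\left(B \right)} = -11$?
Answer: $\frac{1}{23390} \approx 4.2753 \cdot 10^{-5}$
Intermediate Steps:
$\frac{1}{\left(26159 - 2756\right) + \left(N{\left(-12 \right)} y{\left(7 \right)} + 64\right)} = \frac{1}{\left(26159 - 2756\right) + \left(\left(-11\right) 7 + 64\right)} = \frac{1}{\left(26159 - 2756\right) + \left(-77 + 64\right)} = \frac{1}{\left(26159 - 2756\right) - 13} = \frac{1}{23403 - 13} = \frac{1}{23390}$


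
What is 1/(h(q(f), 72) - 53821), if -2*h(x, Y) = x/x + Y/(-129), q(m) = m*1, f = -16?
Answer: -86/4628625 ≈ -1.8580e-5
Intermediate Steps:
q(m) = m
h(x, Y) = -½ + Y/258 (h(x, Y) = -(x/x + Y/(-129))/2 = -(1 + Y*(-1/129))/2 = -(1 - Y/129)/2 = -½ + Y/258)
1/(h(q(f), 72) - 53821) = 1/((-½ + (1/258)*72) - 53821) = 1/((-½ + 12/43) - 53821) = 1/(-19/86 - 53821) = 1/(-4628625/86) = -86/4628625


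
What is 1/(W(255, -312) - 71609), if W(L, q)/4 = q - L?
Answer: -1/73877 ≈ -1.3536e-5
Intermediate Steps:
W(L, q) = -4*L + 4*q (W(L, q) = 4*(q - L) = -4*L + 4*q)
1/(W(255, -312) - 71609) = 1/((-4*255 + 4*(-312)) - 71609) = 1/((-1020 - 1248) - 71609) = 1/(-2268 - 71609) = 1/(-73877) = -1/73877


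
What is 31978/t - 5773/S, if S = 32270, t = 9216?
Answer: 244681523/74350080 ≈ 3.2909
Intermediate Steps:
31978/t - 5773/S = 31978/9216 - 5773/32270 = 31978*(1/9216) - 5773*1/32270 = 15989/4608 - 5773/32270 = 244681523/74350080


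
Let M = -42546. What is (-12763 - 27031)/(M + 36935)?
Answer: 39794/5611 ≈ 7.0921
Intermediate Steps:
(-12763 - 27031)/(M + 36935) = (-12763 - 27031)/(-42546 + 36935) = -39794/(-5611) = -39794*(-1/5611) = 39794/5611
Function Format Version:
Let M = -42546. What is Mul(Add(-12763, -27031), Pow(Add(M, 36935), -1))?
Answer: Rational(39794, 5611) ≈ 7.0921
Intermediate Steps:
Mul(Add(-12763, -27031), Pow(Add(M, 36935), -1)) = Mul(Add(-12763, -27031), Pow(Add(-42546, 36935), -1)) = Mul(-39794, Pow(-5611, -1)) = Mul(-39794, Rational(-1, 5611)) = Rational(39794, 5611)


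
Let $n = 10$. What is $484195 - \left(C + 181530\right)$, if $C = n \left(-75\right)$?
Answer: $303415$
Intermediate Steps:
$C = -750$ ($C = 10 \left(-75\right) = -750$)
$484195 - \left(C + 181530\right) = 484195 - \left(-750 + 181530\right) = 484195 - 180780 = 303415$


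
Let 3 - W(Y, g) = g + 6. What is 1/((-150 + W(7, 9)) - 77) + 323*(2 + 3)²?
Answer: 1929924/239 ≈ 8075.0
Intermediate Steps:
W(Y, g) = -3 - g (W(Y, g) = 3 - (g + 6) = 3 - (6 + g) = 3 + (-6 - g) = -3 - g)
1/((-150 + W(7, 9)) - 77) + 323*(2 + 3)² = 1/((-150 + (-3 - 1*9)) - 77) + 323*(2 + 3)² = 1/((-150 + (-3 - 9)) - 77) + 323*5² = 1/((-150 - 12) - 77) + 323*25 = 1/(-162 - 77) + 8075 = 1/(-239) + 8075 = -1/239 + 8075 = 1929924/239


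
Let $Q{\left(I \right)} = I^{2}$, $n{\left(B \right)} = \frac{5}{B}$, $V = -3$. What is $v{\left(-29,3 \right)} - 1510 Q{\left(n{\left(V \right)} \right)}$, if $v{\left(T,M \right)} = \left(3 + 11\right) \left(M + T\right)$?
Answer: $- \frac{41026}{9} \approx -4558.4$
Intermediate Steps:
$v{\left(T,M \right)} = 14 M + 14 T$ ($v{\left(T,M \right)} = 14 \left(M + T\right) = 14 M + 14 T$)
$v{\left(-29,3 \right)} - 1510 Q{\left(n{\left(V \right)} \right)} = \left(14 \cdot 3 + 14 \left(-29\right)\right) - 1510 \left(\frac{5}{-3}\right)^{2} = \left(42 - 406\right) - 1510 \left(5 \left(- \frac{1}{3}\right)\right)^{2} = -364 - 1510 \left(- \frac{5}{3}\right)^{2} = -364 - \frac{37750}{9} = - \frac{41026}{9}$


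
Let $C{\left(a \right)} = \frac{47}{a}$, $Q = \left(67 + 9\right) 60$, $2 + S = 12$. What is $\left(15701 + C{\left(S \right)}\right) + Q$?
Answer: $\frac{202657}{10} \approx 20266.0$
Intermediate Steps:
$S = 10$ ($S = -2 + 12 = 10$)
$Q = 4560$ ($Q = 76 \cdot 60 = 4560$)
$\left(15701 + C{\left(S \right)}\right) + Q = \left(15701 + \frac{47}{10}\right) + 4560 = \frac{157057}{10} + 4560 = \frac{202657}{10}$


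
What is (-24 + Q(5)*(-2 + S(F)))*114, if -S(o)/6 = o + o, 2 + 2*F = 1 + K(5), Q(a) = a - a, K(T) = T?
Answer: -2736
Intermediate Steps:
Q(a) = 0
F = 2 (F = -1 + (1 + 5)/2 = -1 + (½)*6 = -1 + 3 = 2)
S(o) = -12*o (S(o) = -6*(o + o) = -12*o)
(-24 + Q(5)*(-2 + S(F)))*114 = (-24 + 0*(-2 - 12*2))*114 = (-24 + 0*(-2 - 24))*114 = (-24 + 0*(-26))*114 = (-24 + 0)*114 = -24*114 = -2736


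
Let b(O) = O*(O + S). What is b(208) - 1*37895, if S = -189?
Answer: -33943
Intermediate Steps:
b(O) = O*(-189 + O) (b(O) = O*(O - 189) = O*(-189 + O))
b(208) - 1*37895 = 208*(-189 + 208) - 1*37895 = 208*19 - 37895 = 3952 - 37895 = -33943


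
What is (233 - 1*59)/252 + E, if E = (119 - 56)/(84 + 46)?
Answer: 1604/1365 ≈ 1.1751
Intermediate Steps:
E = 63/130 ≈ 0.48462
(233 - 1*59)/252 + E = (233 - 1*59)/252 + 63/130 = (233 - 59)*(1/252) + 63/130 = 174*(1/252) + 63/130 = 29/42 + 63/130 = 1604/1365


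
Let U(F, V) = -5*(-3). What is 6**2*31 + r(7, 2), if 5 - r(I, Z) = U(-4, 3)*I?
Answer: 1016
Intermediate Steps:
U(F, V) = 15
r(I, Z) = 5 - 15*I
6**2*31 + r(7, 2) = 6**2*31 + (5 - 15*7) = 36*31 + (5 - 105) = 1116 - 100 = 1016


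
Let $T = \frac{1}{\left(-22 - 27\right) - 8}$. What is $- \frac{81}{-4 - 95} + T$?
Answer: $\frac{502}{627} \approx 0.80064$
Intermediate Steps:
$T = - \frac{1}{57}$ ($T = \frac{1}{\left(-22 - 27\right) - 8} = \frac{1}{-49 - 8} = \frac{1}{-57} = - \frac{1}{57} \approx -0.017544$)
$- \frac{81}{-4 - 95} + T = - \frac{81}{-4 - 95} - \frac{1}{57} = - \frac{81}{-99} - \frac{1}{57} = \left(-81\right) \left(- \frac{1}{99}\right) - \frac{1}{57} = \frac{9}{11} - \frac{1}{57} = \frac{502}{627}$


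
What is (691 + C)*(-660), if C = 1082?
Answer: -1170180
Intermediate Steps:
(691 + C)*(-660) = (691 + 1082)*(-660) = 1773*(-660) = -1170180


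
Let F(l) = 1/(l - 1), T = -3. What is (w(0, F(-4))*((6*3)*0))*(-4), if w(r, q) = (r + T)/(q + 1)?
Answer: 0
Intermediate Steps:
F(l) = 1/(-1 + l)
w(r, q) = (-3 + r)/(1 + q) (w(r, q) = (r - 3)/(q + 1) = (-3 + r)/(1 + q))
(w(0, F(-4))*((6*3)*0))*(-4) = (((-3 + 0)/(1 + 1/(-1 - 4)))*((6*3)*0))*(-4) = ((-3/(1 + 1/(-5)))*(18*0))*(-4) = ((-3/(1 - 1/5))*0)*(-4) = ((-3/(4/5))*0)*(-4) = (((5/4)*(-3))*0)*(-4) = -15/4*0*(-4) = 0*(-4) = 0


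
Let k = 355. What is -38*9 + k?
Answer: 13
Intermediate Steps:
-38*9 + k = -38*9 + 355 = -2*171 + 355 = -342 + 355 = 13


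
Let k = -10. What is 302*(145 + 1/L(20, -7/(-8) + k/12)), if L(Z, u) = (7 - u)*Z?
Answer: 36566462/835 ≈ 43792.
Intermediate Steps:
L(Z, u) = Z*(7 - u)
302*(145 + 1/L(20, -7/(-8) + k/12)) = 302*(145 + 1/(20*(7 - (-7/(-8) - 10/12)))) = 302*(145 + 1/(20*(7 - (-7*(-1/8) - 10*1/12)))) = 302*(145 + 1/(20*(7 - (7/8 - 5/6)))) = 302*(145 + 1/(20*(7 - 1*1/24))) = 302*(145 + 1/(20*(7 - 1/24))) = 302*(145 + 1/(20*(167/24))) = 302*(145 + 1/(835/6)) = 302*(145 + 6/835) = 302*(121081/835) = 36566462/835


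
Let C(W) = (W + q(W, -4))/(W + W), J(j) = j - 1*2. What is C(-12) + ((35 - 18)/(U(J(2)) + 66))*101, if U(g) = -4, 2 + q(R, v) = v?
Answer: 3527/124 ≈ 28.444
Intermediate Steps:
q(R, v) = -2 + v
J(j) = -2 + j (J(j) = j - 2 = -2 + j)
C(W) = (-6 + W)/(2*W) (C(W) = (W + (-2 - 4))/(W + W) = (W - 6)/((2*W)) = (-6 + W)*(1/(2*W)) = (-6 + W)/(2*W))
C(-12) + ((35 - 18)/(U(J(2)) + 66))*101 = (1/2)*(-6 - 12)/(-12) + ((35 - 18)/(-4 + 66))*101 = (1/2)*(-1/12)*(-18) + (17/62)*101 = 3/4 + (17*(1/62))*101 = 3/4 + (17/62)*101 = 3/4 + 1717/62 = 3527/124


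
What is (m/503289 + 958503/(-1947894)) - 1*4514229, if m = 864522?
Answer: -12608374801312463/2793030266 ≈ -4.5142e+6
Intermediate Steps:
(m/503289 + 958503/(-1947894)) - 1*4514229 = (864522/503289 + 958503/(-1947894)) - 1*4514229 = (864522*(1/503289) + 958503*(-1/1947894)) - 4514229 = (96058/55921 - 24577/49946) - 4514229 = 3423342451/2793030266 - 4514229 = -12608374801312463/2793030266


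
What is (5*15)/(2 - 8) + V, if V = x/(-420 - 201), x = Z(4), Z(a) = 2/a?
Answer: -7763/621 ≈ -12.501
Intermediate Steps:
x = ½ (x = 2/4 = 2*(¼) = ½ ≈ 0.50000)
V = -1/1242 (V = 1/(2*(-420 - 201)) = (½)/(-621) = (½)*(-1/621) = -1/1242 ≈ -0.00080515)
(5*15)/(2 - 8) + V = (5*15)/(2 - 8) - 1/1242 = 75/(-6) - 1/1242 = 75*(-⅙) - 1/1242 = -25/2 - 1/1242 = -7763/621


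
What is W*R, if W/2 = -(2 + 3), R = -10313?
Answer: 103130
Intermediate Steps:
W = -10 (W = 2*(-(2 + 3)) = 2*(-1*5) = 2*(-5) = -10)
W*R = -10*(-10313) = 103130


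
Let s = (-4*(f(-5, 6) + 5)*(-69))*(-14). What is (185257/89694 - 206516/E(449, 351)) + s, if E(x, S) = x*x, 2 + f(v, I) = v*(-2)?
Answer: -908296296771455/18082400094 ≈ -50231.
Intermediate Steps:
f(v, I) = -2 - 2*v (f(v, I) = -2 + v*(-2) = -2 - 2*v)
E(x, S) = x²
s = -50232 (s = (-4*((-2 - 2*(-5)) + 5)*(-69))*(-14) = (-4*((-2 + 10) + 5)*(-69))*(-14) = (-4*(8 + 5)*(-69))*(-14) = (-4*13*(-69))*(-14) = -52*(-69)*(-14) = 3588*(-14) = -50232)
(185257/89694 - 206516/E(449, 351)) + s = (185257/89694 - 206516/(449²)) - 50232 = (185257*(1/89694) - 206516/201601) - 50232 = (185257/89694 - 206516*1/201601) - 50232 = (185257/89694 - 206516/201601) - 50232 = 18824750353/18082400094 - 50232 = -908296296771455/18082400094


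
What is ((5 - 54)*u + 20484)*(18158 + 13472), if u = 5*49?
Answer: 268190770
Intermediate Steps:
u = 245
((5 - 54)*u + 20484)*(18158 + 13472) = ((5 - 54)*245 + 20484)*(18158 + 13472) = (-49*245 + 20484)*31630 = (-12005 + 20484)*31630 = 8479*31630 = 268190770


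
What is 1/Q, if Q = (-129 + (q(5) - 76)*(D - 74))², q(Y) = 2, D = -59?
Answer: 1/94342369 ≈ 1.0600e-8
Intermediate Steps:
Q = 94342369 (Q = (-129 + (2 - 76)*(-59 - 74))² = (-129 - 74*(-133))² = (-129 + 9842)² = 9713² = 94342369)
1/Q = 1/94342369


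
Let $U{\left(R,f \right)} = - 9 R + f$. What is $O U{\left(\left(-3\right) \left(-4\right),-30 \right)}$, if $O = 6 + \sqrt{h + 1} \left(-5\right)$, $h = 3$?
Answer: $552$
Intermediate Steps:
$U{\left(R,f \right)} = f - 9 R$
$O = -4$ ($O = 6 + \sqrt{3 + 1} \left(-5\right) = 6 + \sqrt{4} \left(-5\right) = 6 + 2 \left(-5\right) = 6 - 10 = -4$)
$O U{\left(\left(-3\right) \left(-4\right),-30 \right)} = - 4 \left(-30 - 9 \left(\left(-3\right) \left(-4\right)\right)\right) = - 4 \left(-30 - 108\right) = \left(-4\right) \left(-138\right) = 552$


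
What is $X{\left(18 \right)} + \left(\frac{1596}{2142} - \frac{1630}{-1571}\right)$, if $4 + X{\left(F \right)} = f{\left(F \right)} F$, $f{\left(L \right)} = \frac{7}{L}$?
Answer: $\frac{383191}{80121} \approx 4.7827$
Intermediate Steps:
$X{\left(F \right)} = 3$ ($X{\left(F \right)} = -4 + \frac{7}{F} F = -4 + 7 = 3$)
$X{\left(18 \right)} + \left(\frac{1596}{2142} - \frac{1630}{-1571}\right) = 3 + \left(\frac{1596}{2142} - \frac{1630}{-1571}\right) = 3 + \left(1596 \cdot \frac{1}{2142} - - \frac{1630}{1571}\right) = 3 + \left(\frac{38}{51} + \frac{1630}{1571}\right) = 3 + \frac{142828}{80121} = \frac{383191}{80121}$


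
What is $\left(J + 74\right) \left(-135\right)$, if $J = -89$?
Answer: $2025$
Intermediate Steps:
$\left(J + 74\right) \left(-135\right) = \left(-89 + 74\right) \left(-135\right) = \left(-15\right) \left(-135\right) = 2025$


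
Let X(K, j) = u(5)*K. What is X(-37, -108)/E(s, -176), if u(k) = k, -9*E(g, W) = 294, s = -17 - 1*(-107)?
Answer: 555/98 ≈ 5.6633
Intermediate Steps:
s = 90 (s = -17 + 107 = 90)
E(g, W) = -98/3 (E(g, W) = -1/9*294 = -98/3)
X(K, j) = 5*K
X(-37, -108)/E(s, -176) = (5*(-37))/(-98/3) = -185*(-3/98) = 555/98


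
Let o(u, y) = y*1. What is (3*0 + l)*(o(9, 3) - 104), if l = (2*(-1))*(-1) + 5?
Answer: -707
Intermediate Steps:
l = 7 (l = -2*(-1) + 5 = 2 + 5 = 7)
o(u, y) = y
(3*0 + l)*(o(9, 3) - 104) = (3*0 + 7)*(3 - 104) = (0 + 7)*(-101) = 7*(-101) = -707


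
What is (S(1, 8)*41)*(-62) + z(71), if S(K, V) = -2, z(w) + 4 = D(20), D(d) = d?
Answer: 5100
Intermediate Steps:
z(w) = 16 (z(w) = -4 + 20 = 16)
(S(1, 8)*41)*(-62) + z(71) = -2*41*(-62) + 16 = -82*(-62) + 16 = 5084 + 16 = 5100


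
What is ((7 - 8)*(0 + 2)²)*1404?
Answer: -5616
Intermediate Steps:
((7 - 8)*(0 + 2)²)*1404 = -1*2²*1404 = -1*4*1404 = -4*1404 = -5616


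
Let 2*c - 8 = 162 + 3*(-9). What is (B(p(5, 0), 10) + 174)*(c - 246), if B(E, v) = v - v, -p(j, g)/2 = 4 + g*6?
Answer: -30363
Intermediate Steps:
c = 143/2 (c = 4 + (162 + 3*(-9))/2 = 4 + (162 - 27)/2 = 4 + (1/2)*135 = 4 + 135/2 = 143/2 ≈ 71.500)
p(j, g) = -8 - 12*g (p(j, g) = -2*(4 + g*6) = -2*(4 + 6*g) = -8 - 12*g)
B(E, v) = 0
(B(p(5, 0), 10) + 174)*(c - 246) = (0 + 174)*(143/2 - 246) = 174*(-349/2) = -30363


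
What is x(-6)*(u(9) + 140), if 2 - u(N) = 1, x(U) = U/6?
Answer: -141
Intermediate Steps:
x(U) = U/6 (x(U) = U*(⅙) = U/6)
u(N) = 1 (u(N) = 2 - 1*1 = 2 - 1 = 1)
x(-6)*(u(9) + 140) = ((⅙)*(-6))*(1 + 140) = -1*141 = -141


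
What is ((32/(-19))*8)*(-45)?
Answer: 11520/19 ≈ 606.32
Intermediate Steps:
((32/(-19))*8)*(-45) = ((32*(-1/19))*8)*(-45) = -32/19*8*(-45) = -256/19*(-45) = 11520/19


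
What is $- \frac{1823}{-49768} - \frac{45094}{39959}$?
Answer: $- \frac{2171392935}{1988679512} \approx -1.0919$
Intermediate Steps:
$- \frac{1823}{-49768} - \frac{45094}{39959} = \left(-1823\right) \left(- \frac{1}{49768}\right) - \frac{45094}{39959} = \frac{1823}{49768} - \frac{45094}{39959} = - \frac{2171392935}{1988679512}$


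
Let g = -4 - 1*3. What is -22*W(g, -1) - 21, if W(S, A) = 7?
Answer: -175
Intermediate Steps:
g = -7 (g = -4 - 3 = -7)
-22*W(g, -1) - 21 = -22*7 - 21 = -154 - 21 = -175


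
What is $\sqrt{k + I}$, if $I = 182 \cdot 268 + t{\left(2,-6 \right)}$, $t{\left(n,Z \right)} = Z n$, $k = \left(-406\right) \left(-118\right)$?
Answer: $4 \sqrt{6042} \approx 310.92$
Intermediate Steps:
$k = 47908$
$I = 48764$ ($I = 182 \cdot 268 - 12 = 48776 - 12 = 48764$)
$\sqrt{k + I} = \sqrt{47908 + 48764} = \sqrt{96672} = 4 \sqrt{6042}$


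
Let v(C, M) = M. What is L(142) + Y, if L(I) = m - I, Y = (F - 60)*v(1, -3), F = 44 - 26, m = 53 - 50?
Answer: -13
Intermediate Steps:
m = 3
F = 18
Y = 126 (Y = (18 - 60)*(-3) = -42*(-3) = 126)
L(I) = 3 - I
L(142) + Y = (3 - 1*142) + 126 = (3 - 142) + 126 = -139 + 126 = -13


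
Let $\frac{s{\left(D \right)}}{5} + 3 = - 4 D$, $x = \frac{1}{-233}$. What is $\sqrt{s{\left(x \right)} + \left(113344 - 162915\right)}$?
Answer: $\frac{i \sqrt{2691969694}}{233} \approx 222.68 i$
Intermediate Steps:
$x = - \frac{1}{233} \approx -0.0042918$
$s{\left(D \right)} = -15 - 20 D$ ($s{\left(D \right)} = -15 + 5 \left(- 4 D\right) = -15 - 20 D$)
$\sqrt{s{\left(x \right)} + \left(113344 - 162915\right)} = \sqrt{\left(-15 - - \frac{20}{233}\right) + \left(113344 - 162915\right)} = \sqrt{\left(-15 + \frac{20}{233}\right) - 49571} = \sqrt{- \frac{3475}{233} - 49571} = \sqrt{- \frac{11553518}{233}} = \frac{i \sqrt{2691969694}}{233}$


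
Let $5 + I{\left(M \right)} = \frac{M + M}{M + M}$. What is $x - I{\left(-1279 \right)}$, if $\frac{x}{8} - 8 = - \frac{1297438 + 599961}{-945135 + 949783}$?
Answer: $- \frac{265413}{83} \approx -3197.7$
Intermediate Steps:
$I{\left(M \right)} = -4$ ($I{\left(M \right)} = -5 + \frac{M + M}{M + M} = -5 + \frac{2 M}{2 M} = -5 + 2 M \frac{1}{2 M} = -5 + 1 = -4$)
$x = - \frac{265745}{83}$ ($x = 64 + 8 \left(- \frac{1297438 + 599961}{-945135 + 949783}\right) = 64 + 8 \left(- \frac{1897399}{4648}\right) = 64 + 8 \left(\left(-1\right) \frac{271057}{664}\right) = 64 + 8 \left(- \frac{271057}{664}\right) = 64 - \frac{271057}{83} = - \frac{265745}{83} \approx -3201.7$)
$x - I{\left(-1279 \right)} = - \frac{265745}{83} - -4 = - \frac{265745}{83} + 4 = - \frac{265413}{83}$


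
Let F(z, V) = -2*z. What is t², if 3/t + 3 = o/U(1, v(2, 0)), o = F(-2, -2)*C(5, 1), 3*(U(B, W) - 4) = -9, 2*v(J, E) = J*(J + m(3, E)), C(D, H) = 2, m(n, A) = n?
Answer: 9/25 ≈ 0.36000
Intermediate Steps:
v(J, E) = J*(3 + J)/2 (v(J, E) = (J*(J + 3))/2 = (J*(3 + J))/2 = J*(3 + J)/2)
U(B, W) = 1 (U(B, W) = 4 + (⅓)*(-9) = 4 - 3 = 1)
o = 8 (o = -2*(-2)*2 = 4*2 = 8)
t = ⅗ (t = 3/(-3 + 8/1) = 3/(-3 + 8*1) = 3/(-3 + 8) = 3/5 = 3*(⅕) = ⅗ ≈ 0.60000)
t² = (⅗)² = 9/25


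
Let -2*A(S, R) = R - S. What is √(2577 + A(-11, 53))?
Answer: √2545 ≈ 50.448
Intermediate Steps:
A(S, R) = S/2 - R/2 (A(S, R) = -(R - S)/2 = S/2 - R/2)
√(2577 + A(-11, 53)) = √(2577 + ((½)*(-11) - ½*53)) = √(2577 + (-11/2 - 53/2)) = √(2577 - 32) = √2545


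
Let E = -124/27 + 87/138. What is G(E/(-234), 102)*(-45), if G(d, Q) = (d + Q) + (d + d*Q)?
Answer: -2899600/621 ≈ -4669.2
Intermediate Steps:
E = -4921/1242 (E = -124*1/27 + 87*(1/138) = -124/27 + 29/46 = -4921/1242 ≈ -3.9622)
G(d, Q) = Q + 2*d + Q*d (G(d, Q) = (Q + d) + (d + Q*d) = Q + 2*d + Q*d)
G(E/(-234), 102)*(-45) = (102 + 2*(-4921/1242/(-234)) + 102*(-4921/1242/(-234)))*(-45) = (102 + 2*(-4921/1242*(-1/234)) + 102*(-4921/1242*(-1/234)))*(-45) = (102 + 2*(4921/290628) + 102*(4921/290628))*(-45) = (102 + 4921/145314 + 83657/48438)*(-45) = (579920/5589)*(-45) = -2899600/621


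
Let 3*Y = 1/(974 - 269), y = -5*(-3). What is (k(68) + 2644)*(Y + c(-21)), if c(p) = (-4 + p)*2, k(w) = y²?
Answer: -303393881/2115 ≈ -1.4345e+5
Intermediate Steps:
y = 15
Y = 1/2115 (Y = 1/(3*(974 - 269)) = (⅓)/705 = (⅓)*(1/705) = 1/2115 ≈ 0.00047281)
k(w) = 225 (k(w) = 15² = 225)
c(p) = -8 + 2*p
(k(68) + 2644)*(Y + c(-21)) = (225 + 2644)*(1/2115 + (-8 + 2*(-21))) = 2869*(1/2115 + (-8 - 42)) = 2869*(1/2115 - 50) = 2869*(-105749/2115) = -303393881/2115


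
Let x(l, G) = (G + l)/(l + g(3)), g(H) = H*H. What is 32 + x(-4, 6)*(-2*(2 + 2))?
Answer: 144/5 ≈ 28.800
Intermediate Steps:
g(H) = H²
x(l, G) = (G + l)/(9 + l) (x(l, G) = (G + l)/(l + 3²) = (G + l)/(l + 9) = (G + l)/(9 + l))
32 + x(-4, 6)*(-2*(2 + 2)) = 32 + ((6 - 4)/(9 - 4))*(-2*(2 + 2)) = 32 + (2/5)*(-2*4) = 32 + ((⅕)*2)*(-8) = 32 + (⅖)*(-8) = 32 - 16/5 = 144/5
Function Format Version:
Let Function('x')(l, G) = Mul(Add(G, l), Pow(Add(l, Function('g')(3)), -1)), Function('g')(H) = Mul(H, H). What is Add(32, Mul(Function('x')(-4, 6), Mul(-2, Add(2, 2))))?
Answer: Rational(144, 5) ≈ 28.800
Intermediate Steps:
Function('g')(H) = Pow(H, 2)
Function('x')(l, G) = Mul(Pow(Add(9, l), -1), Add(G, l)) (Function('x')(l, G) = Mul(Add(G, l), Pow(Add(l, Pow(3, 2)), -1)) = Mul(Add(G, l), Pow(Add(l, 9), -1)) = Mul(Add(G, l), Pow(Add(9, l), -1)) = Mul(Pow(Add(9, l), -1), Add(G, l)))
Add(32, Mul(Function('x')(-4, 6), Mul(-2, Add(2, 2)))) = Add(32, Mul(Mul(Pow(Add(9, -4), -1), Add(6, -4)), Mul(-2, Add(2, 2)))) = Add(32, Mul(Mul(Pow(5, -1), 2), Mul(-2, 4))) = Add(32, Mul(Mul(Rational(1, 5), 2), -8)) = Add(32, Mul(Rational(2, 5), -8)) = Add(32, Rational(-16, 5)) = Rational(144, 5)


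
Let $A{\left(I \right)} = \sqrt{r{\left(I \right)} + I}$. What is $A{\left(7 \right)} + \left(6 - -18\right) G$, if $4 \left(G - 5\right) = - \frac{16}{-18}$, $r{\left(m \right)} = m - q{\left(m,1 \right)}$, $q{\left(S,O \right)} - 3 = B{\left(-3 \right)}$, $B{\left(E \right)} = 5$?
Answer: $\frac{376}{3} + \sqrt{6} \approx 127.78$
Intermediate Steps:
$q{\left(S,O \right)} = 8$ ($q{\left(S,O \right)} = 3 + 5 = 8$)
$r{\left(m \right)} = -8 + m$ ($r{\left(m \right)} = m - 8 = -8 + m$)
$A{\left(I \right)} = \sqrt{-8 + 2 I}$ ($A{\left(I \right)} = \sqrt{\left(-8 + I\right) + I} = \sqrt{-8 + 2 I}$)
$G = \frac{47}{9}$ ($G = 5 + \frac{\left(-16\right) \frac{1}{-18}}{4} = 5 + \frac{\left(-16\right) \left(- \frac{1}{18}\right)}{4} = 5 + \frac{1}{4} \cdot \frac{8}{9} = 5 + \frac{2}{9} = \frac{47}{9} \approx 5.2222$)
$A{\left(7 \right)} + \left(6 - -18\right) G = \sqrt{-8 + 2 \cdot 7} + \left(6 - -18\right) \frac{47}{9} = \sqrt{-8 + 14} + \left(6 + 18\right) \frac{47}{9} = \sqrt{6} + 24 \cdot \frac{47}{9} = \sqrt{6} + \frac{376}{3} = \frac{376}{3} + \sqrt{6}$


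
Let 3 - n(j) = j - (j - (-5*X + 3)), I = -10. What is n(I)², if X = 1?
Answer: 25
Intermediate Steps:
n(j) = 5 (n(j) = 3 - (j - (j - (-5*1 + 3))) = 3 - (j - (j - (-5 + 3))) = 3 - (j - (j - 1*(-2))) = 3 - (j - (j + 2)) = 3 - (j - (2 + j)) = 3 - (j + (-2 - j)) = 3 - 1*(-2) = 3 + 2 = 5)
n(I)² = 5² = 25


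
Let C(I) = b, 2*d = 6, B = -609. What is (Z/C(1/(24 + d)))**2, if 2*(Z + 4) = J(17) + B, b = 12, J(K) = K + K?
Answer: 339889/576 ≈ 590.08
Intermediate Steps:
J(K) = 2*K
d = 3 (d = (1/2)*6 = 3)
C(I) = 12
Z = -583/2 (Z = -4 + (2*17 - 609)/2 = -4 + (34 - 609)/2 = -4 + (1/2)*(-575) = -4 - 575/2 = -583/2 ≈ -291.50)
(Z/C(1/(24 + d)))**2 = (-583/2/12)**2 = (-583/2*1/12)**2 = (-583/24)**2 = 339889/576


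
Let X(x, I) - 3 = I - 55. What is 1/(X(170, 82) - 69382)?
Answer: -1/69352 ≈ -1.4419e-5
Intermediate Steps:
X(x, I) = -52 + I (X(x, I) = 3 + (I - 55) = 3 + (-55 + I) = -52 + I)
1/(X(170, 82) - 69382) = 1/((-52 + 82) - 69382) = 1/(30 - 69382) = 1/(-69352) = -1/69352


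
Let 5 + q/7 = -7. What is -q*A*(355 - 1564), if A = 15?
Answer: -1523340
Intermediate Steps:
q = -84 (q = -35 + 7*(-7) = -35 - 49 = -84)
-q*A*(355 - 1564) = -(-84*15)*(355 - 1564) = -(-1260)*(-1209) = -1*1523340 = -1523340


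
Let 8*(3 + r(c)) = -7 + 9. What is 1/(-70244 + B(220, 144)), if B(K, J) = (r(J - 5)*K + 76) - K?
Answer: -1/70993 ≈ -1.4086e-5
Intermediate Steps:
r(c) = -11/4 (r(c) = -3 + (-7 + 9)/8 = -3 + (⅛)*2 = -3 + ¼ = -11/4)
B(K, J) = 76 - 15*K/4 (B(K, J) = (-11*K/4 + 76) - K = (76 - 11*K/4) - K = 76 - 15*K/4)
1/(-70244 + B(220, 144)) = 1/(-70244 + (76 - 15/4*220)) = 1/(-70244 + (76 - 825)) = 1/(-70244 - 749) = 1/(-70993) = -1/70993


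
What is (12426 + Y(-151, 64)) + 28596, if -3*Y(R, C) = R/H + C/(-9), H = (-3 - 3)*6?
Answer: 1476827/36 ≈ 41023.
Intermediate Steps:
H = -36 (H = -6*6 = -36)
Y(R, C) = C/27 + R/108 (Y(R, C) = -(R/(-36) + C/(-9))/3 = -(R*(-1/36) + C*(-⅑))/3 = -(-R/36 - C/9)/3 = -(-C/9 - R/36)/3 = C/27 + R/108)
(12426 + Y(-151, 64)) + 28596 = (12426 + ((1/27)*64 + (1/108)*(-151))) + 28596 = (12426 + (64/27 - 151/108)) + 28596 = (12426 + 35/36) + 28596 = 447371/36 + 28596 = 1476827/36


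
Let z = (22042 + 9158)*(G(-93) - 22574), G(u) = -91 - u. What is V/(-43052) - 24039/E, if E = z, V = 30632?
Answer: -599206688827/842200444800 ≈ -0.71148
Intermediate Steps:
z = -704246400 (z = (22042 + 9158)*((-91 - 1*(-93)) - 22574) = 31200*((-91 + 93) - 22574) = 31200*(2 - 22574) = 31200*(-22572) = -704246400)
E = -704246400
V/(-43052) - 24039/E = 30632/(-43052) - 24039/(-704246400) = 30632*(-1/43052) - 24039*(-1/704246400) = -7658/10763 + 2671/78249600 = -599206688827/842200444800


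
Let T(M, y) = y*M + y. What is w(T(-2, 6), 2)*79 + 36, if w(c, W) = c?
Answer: -438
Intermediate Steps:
T(M, y) = y + M*y (T(M, y) = M*y + y = y + M*y)
w(T(-2, 6), 2)*79 + 36 = (6*(1 - 2))*79 + 36 = (6*(-1))*79 + 36 = -6*79 + 36 = -474 + 36 = -438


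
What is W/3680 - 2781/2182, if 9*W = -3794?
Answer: -25096307/18066960 ≈ -1.3891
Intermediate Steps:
W = -3794/9 (W = (⅑)*(-3794) = -3794/9 ≈ -421.56)
W/3680 - 2781/2182 = -3794/9/3680 - 2781/2182 = -3794/9*1/3680 - 2781*1/2182 = -1897/16560 - 2781/2182 = -25096307/18066960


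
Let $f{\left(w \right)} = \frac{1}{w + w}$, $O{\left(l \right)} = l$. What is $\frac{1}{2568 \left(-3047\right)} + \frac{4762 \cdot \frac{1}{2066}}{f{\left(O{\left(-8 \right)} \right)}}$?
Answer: $- \frac{298089619849}{8082910968} \approx -36.879$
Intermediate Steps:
$f{\left(w \right)} = \frac{1}{2 w}$
$\frac{1}{2568 \left(-3047\right)} + \frac{4762 \cdot \frac{1}{2066}}{f{\left(O{\left(-8 \right)} \right)}} = \frac{1}{2568 \left(-3047\right)} + \frac{4762 \cdot \frac{1}{2066}}{\frac{1}{2} \frac{1}{-8}} = \frac{1}{2568} \left(- \frac{1}{3047}\right) + \frac{4762 \cdot \frac{1}{2066}}{\frac{1}{2} \left(- \frac{1}{8}\right)} = - \frac{1}{7824696} + \frac{2381}{1033 \left(- \frac{1}{16}\right)} = - \frac{1}{7824696} + \frac{2381}{1033} \left(-16\right) = - \frac{1}{7824696} - \frac{38096}{1033} = - \frac{298089619849}{8082910968}$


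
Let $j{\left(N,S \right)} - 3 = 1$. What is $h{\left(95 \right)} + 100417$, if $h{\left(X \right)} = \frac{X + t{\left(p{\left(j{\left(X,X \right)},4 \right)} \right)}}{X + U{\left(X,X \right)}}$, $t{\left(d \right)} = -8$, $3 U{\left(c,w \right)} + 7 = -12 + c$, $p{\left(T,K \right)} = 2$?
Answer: $\frac{36250798}{361} \approx 1.0042 \cdot 10^{5}$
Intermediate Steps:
$j{\left(N,S \right)} = 4$ ($j{\left(N,S \right)} = 3 + 1 = 4$)
$U{\left(c,w \right)} = - \frac{19}{3} + \frac{c}{3}$ ($U{\left(c,w \right)} = - \frac{7}{3} + \frac{-12 + c}{3} = - \frac{7}{3} + \left(-4 + \frac{c}{3}\right) = - \frac{19}{3} + \frac{c}{3}$)
$h{\left(X \right)} = \frac{-8 + X}{- \frac{19}{3} + \frac{4 X}{3}}$ ($h{\left(X \right)} = \frac{X - 8}{X + \left(- \frac{19}{3} + \frac{X}{3}\right)} = \frac{-8 + X}{- \frac{19}{3} + \frac{4 X}{3}}$)
$h{\left(95 \right)} + 100417 = \frac{3 \left(-8 + 95\right)}{-19 + 4 \cdot 95} + 100417 = 3 \frac{1}{-19 + 380} \cdot 87 + 100417 = 3 \cdot \frac{1}{361} \cdot 87 + 100417 = \frac{261}{361} + 100417 = \frac{36250798}{361}$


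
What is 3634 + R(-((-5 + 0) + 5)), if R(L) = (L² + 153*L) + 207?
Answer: 3841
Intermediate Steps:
R(L) = 207 + L² + 153*L
3634 + R(-((-5 + 0) + 5)) = 3634 + (207 + (-((-5 + 0) + 5))² + 153*(-((-5 + 0) + 5))) = 3634 + (207 + (-(-5 + 5))² + 153*(-(-5 + 5))) = 3634 + (207 + (-1*0)² + 153*(-1*0)) = 3634 + (207 + 0² + 153*0) = 3634 + (207 + 0 + 0) = 3634 + 207 = 3841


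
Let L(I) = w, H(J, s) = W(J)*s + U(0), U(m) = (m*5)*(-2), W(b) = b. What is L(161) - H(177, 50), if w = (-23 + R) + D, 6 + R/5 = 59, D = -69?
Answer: -8677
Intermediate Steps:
U(m) = -10*m (U(m) = (5*m)*(-2) = -10*m)
R = 265 (R = -30 + 5*59 = -30 + 295 = 265)
H(J, s) = J*s (H(J, s) = J*s - 10*0 = J*s + 0 = J*s)
w = 173 (w = (-23 + 265) - 69 = 242 - 69 = 173)
L(I) = 173
L(161) - H(177, 50) = 173 - 177*50 = 173 - 1*8850 = 173 - 8850 = -8677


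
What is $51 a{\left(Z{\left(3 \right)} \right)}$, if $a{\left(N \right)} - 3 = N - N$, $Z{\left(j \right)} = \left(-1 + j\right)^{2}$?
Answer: $153$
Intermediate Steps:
$a{\left(N \right)} = 3$ ($a{\left(N \right)} = 3 + \left(N - N\right) = 3 + 0 = 3$)
$51 a{\left(Z{\left(3 \right)} \right)} = 51 \cdot 3 = 153$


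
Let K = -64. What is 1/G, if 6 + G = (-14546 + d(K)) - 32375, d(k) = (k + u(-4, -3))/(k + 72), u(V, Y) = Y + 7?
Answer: -2/93869 ≈ -2.1306e-5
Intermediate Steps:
u(V, Y) = 7 + Y
d(k) = (4 + k)/(72 + k) (d(k) = (k + (7 - 3))/(k + 72) = (k + 4)/(72 + k) = (4 + k)/(72 + k))
G = -93869/2 (G = -6 + ((-14546 + (4 - 64)/(72 - 64)) - 32375) = -6 + ((-14546 - 60/8) - 32375) = -6 + ((-14546 + (⅛)*(-60)) - 32375) = -6 + ((-14546 - 15/2) - 32375) = -6 + (-29107/2 - 32375) = -6 - 93857/2 = -93869/2 ≈ -46935.)
1/G = 1/(-93869/2) = -2/93869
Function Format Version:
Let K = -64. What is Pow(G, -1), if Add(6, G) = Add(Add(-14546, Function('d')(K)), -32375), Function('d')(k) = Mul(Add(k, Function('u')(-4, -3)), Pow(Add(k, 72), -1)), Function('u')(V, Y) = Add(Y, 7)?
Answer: Rational(-2, 93869) ≈ -2.1306e-5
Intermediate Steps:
Function('u')(V, Y) = Add(7, Y)
Function('d')(k) = Mul(Pow(Add(72, k), -1), Add(4, k)) (Function('d')(k) = Mul(Add(k, Add(7, -3)), Pow(Add(k, 72), -1)) = Mul(Add(k, 4), Pow(Add(72, k), -1)) = Mul(Add(4, k), Pow(Add(72, k), -1)) = Mul(Pow(Add(72, k), -1), Add(4, k)))
G = Rational(-93869, 2) (G = Add(-6, Add(Add(-14546, Mul(Pow(Add(72, -64), -1), Add(4, -64))), -32375)) = Add(-6, Add(Add(-14546, Mul(Pow(8, -1), -60)), -32375)) = Add(-6, Add(Add(-14546, Mul(Rational(1, 8), -60)), -32375)) = Add(-6, Add(Add(-14546, Rational(-15, 2)), -32375)) = Add(-6, Add(Rational(-29107, 2), -32375)) = Add(-6, Rational(-93857, 2)) = Rational(-93869, 2) ≈ -46935.)
Pow(G, -1) = Pow(Rational(-93869, 2), -1) = Rational(-2, 93869)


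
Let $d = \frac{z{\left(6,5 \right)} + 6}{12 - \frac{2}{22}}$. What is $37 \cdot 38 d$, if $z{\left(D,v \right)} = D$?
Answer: $\frac{185592}{131} \approx 1416.7$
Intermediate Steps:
$d = \frac{132}{131}$ ($d = \frac{6 + 6}{12 - \frac{2}{22}} = \frac{12}{12 - \frac{1}{11}} = \frac{12}{\frac{131}{11}} = 12 \cdot \frac{11}{131} = \frac{132}{131} \approx 1.0076$)
$37 \cdot 38 d = 37 \cdot 38 \cdot \frac{132}{131} = 1406 \cdot \frac{132}{131} = \frac{185592}{131}$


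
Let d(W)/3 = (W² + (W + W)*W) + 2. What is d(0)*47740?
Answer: 286440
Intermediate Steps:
d(W) = 6 + 9*W² (d(W) = 3*((W² + (W + W)*W) + 2) = 3*((W² + (2*W)*W) + 2) = 3*((W² + 2*W²) + 2) = 3*(3*W² + 2) = 3*(2 + 3*W²) = 6 + 9*W²)
d(0)*47740 = (6 + 9*0²)*47740 = (6 + 9*0)*47740 = (6 + 0)*47740 = 6*47740 = 286440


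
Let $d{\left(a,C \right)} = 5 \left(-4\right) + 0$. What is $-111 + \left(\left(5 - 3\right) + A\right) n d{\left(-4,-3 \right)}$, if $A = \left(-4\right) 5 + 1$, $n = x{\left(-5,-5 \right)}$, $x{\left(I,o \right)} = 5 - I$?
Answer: $3289$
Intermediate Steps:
$n = 10$ ($n = 5 - -5 = 5 + 5 = 10$)
$A = -19$ ($A = -20 + 1 = -19$)
$d{\left(a,C \right)} = -20$ ($d{\left(a,C \right)} = -20 + 0 = -20$)
$-111 + \left(\left(5 - 3\right) + A\right) n d{\left(-4,-3 \right)} = -111 + \left(\left(5 - 3\right) - 19\right) 10 \left(-20\right) = -111 + \left(2 - 19\right) 10 \left(-20\right) = -111 + \left(-17\right) 10 \left(-20\right) = -111 - -3400 = -111 + 3400 = 3289$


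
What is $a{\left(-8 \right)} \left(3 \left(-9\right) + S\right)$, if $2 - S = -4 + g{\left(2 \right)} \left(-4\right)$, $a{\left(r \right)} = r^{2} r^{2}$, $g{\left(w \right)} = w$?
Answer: $-53248$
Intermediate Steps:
$a{\left(r \right)} = r^{4}$
$S = 14$ ($S = 2 - \left(-4 + 2 \left(-4\right)\right) = 2 - \left(-4 - 8\right) = 2 - -12 = 2 + 12 = 14$)
$a{\left(-8 \right)} \left(3 \left(-9\right) + S\right) = \left(-8\right)^{4} \left(3 \left(-9\right) + 14\right) = 4096 \left(-27 + 14\right) = 4096 \left(-13\right) = -53248$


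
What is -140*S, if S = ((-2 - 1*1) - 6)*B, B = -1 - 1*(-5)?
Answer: 5040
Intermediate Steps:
B = 4 (B = -1 + 5 = 4)
S = -36 (S = ((-2 - 1*1) - 6)*4 = ((-2 - 1) - 6)*4 = (-3 - 6)*4 = -9*4 = -36)
-140*S = -140*(-36) = 5040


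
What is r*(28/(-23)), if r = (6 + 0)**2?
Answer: -1008/23 ≈ -43.826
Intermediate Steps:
r = 36 (r = 6**2 = 36)
r*(28/(-23)) = 36*(28/(-23)) = 36*(28*(-1/23)) = 36*(-28/23) = -1008/23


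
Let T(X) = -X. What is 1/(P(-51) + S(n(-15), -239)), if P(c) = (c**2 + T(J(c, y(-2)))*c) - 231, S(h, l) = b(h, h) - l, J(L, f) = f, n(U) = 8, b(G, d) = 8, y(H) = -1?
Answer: 1/2566 ≈ 0.00038971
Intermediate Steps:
S(h, l) = 8 - l
P(c) = -231 + c + c**2 (P(c) = (c**2 + (-1*(-1))*c) - 231 = (c**2 + 1*c) - 231 = (c**2 + c) - 231 = (c + c**2) - 231 = -231 + c + c**2)
1/(P(-51) + S(n(-15), -239)) = 1/((-231 - 51 + (-51)**2) + (8 - 1*(-239))) = 1/((-231 - 51 + 2601) + (8 + 239)) = 1/(2319 + 247) = 1/2566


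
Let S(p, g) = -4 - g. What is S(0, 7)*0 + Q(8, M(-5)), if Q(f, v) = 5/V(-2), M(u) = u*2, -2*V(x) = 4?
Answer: -5/2 ≈ -2.5000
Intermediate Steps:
V(x) = -2 (V(x) = -½*4 = -2)
M(u) = 2*u
Q(f, v) = -5/2 (Q(f, v) = 5/(-2) = 5*(-½) = -5/2)
S(0, 7)*0 + Q(8, M(-5)) = (-4 - 1*7)*0 - 5/2 = (-4 - 7)*0 - 5/2 = -11*0 - 5/2 = 0 - 5/2 = -5/2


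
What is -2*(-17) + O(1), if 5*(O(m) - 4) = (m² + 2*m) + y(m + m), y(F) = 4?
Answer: 197/5 ≈ 39.400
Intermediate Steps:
O(m) = 24/5 + m²/5 + 2*m/5 (O(m) = 4 + ((m² + 2*m) + 4)/5 = 4 + (4 + m² + 2*m)/5 = 4 + (⅘ + m²/5 + 2*m/5) = 24/5 + m²/5 + 2*m/5)
-2*(-17) + O(1) = -2*(-17) + (24/5 + (⅕)*1² + (⅖)*1) = 34 + (24/5 + (⅕)*1 + ⅖) = 34 + (24/5 + ⅕ + ⅖) = 34 + 27/5 = 197/5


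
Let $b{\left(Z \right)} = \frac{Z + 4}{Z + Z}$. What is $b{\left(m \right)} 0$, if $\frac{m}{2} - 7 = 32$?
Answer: $0$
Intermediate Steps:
$m = 78$ ($m = 14 + 2 \cdot 32 = 14 + 64 = 78$)
$b{\left(Z \right)} = \frac{4 + Z}{2 Z}$
$b{\left(m \right)} 0 = \frac{4 + 78}{2 \cdot 78} \cdot 0 = \frac{1}{2} \cdot \frac{1}{78} \cdot 82 \cdot 0 = \frac{41}{78} \cdot 0 = 0$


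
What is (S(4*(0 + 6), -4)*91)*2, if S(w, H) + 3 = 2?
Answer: -182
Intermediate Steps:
S(w, H) = -1 (S(w, H) = -3 + 2 = -1)
(S(4*(0 + 6), -4)*91)*2 = -1*91*2 = -91*2 = -182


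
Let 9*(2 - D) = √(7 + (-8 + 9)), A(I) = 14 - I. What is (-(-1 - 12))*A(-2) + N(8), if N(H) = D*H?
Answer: 224 - 16*√2/9 ≈ 221.49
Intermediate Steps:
D = 2 - 2*√2/9 (D = 2 - √(7 + (-8 + 9))/9 = 2 - √(7 + 1)/9 = 2 - 2*√2/9 ≈ 1.6857)
N(H) = H*(2 - 2*√2/9) (N(H) = (2 - 2*√2/9)*H = H*(2 - 2*√2/9))
(-(-1 - 12))*A(-2) + N(8) = (-(-1 - 12))*(14 - 1*(-2)) + (2/9)*8*(9 - √2) = (-1*(-13))*(14 + 2) + (16 - 16*√2/9) = 13*16 + (16 - 16*√2/9) = 208 + (16 - 16*√2/9) = 224 - 16*√2/9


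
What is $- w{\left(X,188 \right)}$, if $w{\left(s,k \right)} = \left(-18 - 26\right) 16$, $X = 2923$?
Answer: $704$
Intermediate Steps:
$w{\left(s,k \right)} = -704$ ($w{\left(s,k \right)} = \left(-44\right) 16 = -704$)
$- w{\left(X,188 \right)} = \left(-1\right) \left(-704\right) = 704$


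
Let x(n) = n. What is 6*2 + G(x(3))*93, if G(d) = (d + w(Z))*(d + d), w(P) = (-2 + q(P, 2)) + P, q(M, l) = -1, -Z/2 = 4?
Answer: -4452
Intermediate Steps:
Z = -8 (Z = -2*4 = -8)
w(P) = -3 + P (w(P) = (-2 - 1) + P = -3 + P)
G(d) = 2*d*(-11 + d) (G(d) = (d + (-3 - 8))*(d + d) = (d - 11)*(2*d) = (-11 + d)*(2*d) = 2*d*(-11 + d))
6*2 + G(x(3))*93 = 6*2 + (2*3*(-11 + 3))*93 = 12 + (2*3*(-8))*93 = 12 - 48*93 = 12 - 4464 = -4452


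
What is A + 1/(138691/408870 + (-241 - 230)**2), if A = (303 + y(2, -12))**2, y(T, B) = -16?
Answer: 1067317125862297/12957752623 ≈ 82369.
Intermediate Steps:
A = 82369 (A = (303 - 16)**2 = 287**2 = 82369)
A + 1/(138691/408870 + (-241 - 230)**2) = 82369 + 1/(138691/408870 + (-241 - 230)**2) = 82369 + 1/(138691*(1/408870) + (-471)**2) = 82369 + 1/(19813/58410 + 221841) = 82369 + 1/(12957752623/58410) = 82369 + 58410/12957752623 = 1067317125862297/12957752623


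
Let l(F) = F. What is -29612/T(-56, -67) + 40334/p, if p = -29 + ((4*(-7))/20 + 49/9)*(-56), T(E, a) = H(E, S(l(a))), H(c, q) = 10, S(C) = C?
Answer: -179299732/57485 ≈ -3119.1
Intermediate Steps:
T(E, a) = 10
p = -11497/45 (p = -29 + (-28*1/20 + 49*(⅑))*(-56) = -29 + (-7/5 + 49/9)*(-56) = -29 + (182/45)*(-56) = -29 - 10192/45 = -11497/45 ≈ -255.49)
-29612/T(-56, -67) + 40334/p = -29612/10 + 40334/(-11497/45) = -29612*⅒ + 40334*(-45/11497) = -14806/5 - 1815030/11497 = -179299732/57485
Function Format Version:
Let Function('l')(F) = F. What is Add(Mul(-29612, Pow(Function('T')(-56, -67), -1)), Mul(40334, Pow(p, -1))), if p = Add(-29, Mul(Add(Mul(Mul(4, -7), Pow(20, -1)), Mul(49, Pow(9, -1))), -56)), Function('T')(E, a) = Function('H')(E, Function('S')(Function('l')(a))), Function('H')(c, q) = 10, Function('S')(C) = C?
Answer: Rational(-179299732, 57485) ≈ -3119.1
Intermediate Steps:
Function('T')(E, a) = 10
p = Rational(-11497, 45) (p = Add(-29, Mul(Add(Mul(-28, Rational(1, 20)), Mul(49, Rational(1, 9))), -56)) = Add(-29, Mul(Add(Rational(-7, 5), Rational(49, 9)), -56)) = Add(-29, Mul(Rational(182, 45), -56)) = Add(-29, Rational(-10192, 45)) = Rational(-11497, 45) ≈ -255.49)
Add(Mul(-29612, Pow(Function('T')(-56, -67), -1)), Mul(40334, Pow(p, -1))) = Add(Mul(-29612, Pow(10, -1)), Mul(40334, Pow(Rational(-11497, 45), -1))) = Add(Mul(-29612, Rational(1, 10)), Mul(40334, Rational(-45, 11497))) = Add(Rational(-14806, 5), Rational(-1815030, 11497)) = Rational(-179299732, 57485)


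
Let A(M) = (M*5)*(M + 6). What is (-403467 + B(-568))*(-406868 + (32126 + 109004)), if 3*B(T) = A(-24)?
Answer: 107025182286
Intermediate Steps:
A(M) = 5*M*(6 + M) (A(M) = (5*M)*(6 + M) = 5*M*(6 + M))
B(T) = 720 (B(T) = (5*(-24)*(6 - 24))/3 = (5*(-24)*(-18))/3 = (⅓)*2160 = 720)
(-403467 + B(-568))*(-406868 + (32126 + 109004)) = (-403467 + 720)*(-406868 + (32126 + 109004)) = -402747*(-406868 + 141130) = -402747*(-265738) = 107025182286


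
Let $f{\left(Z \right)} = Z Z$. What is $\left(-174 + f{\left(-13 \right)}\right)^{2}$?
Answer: $25$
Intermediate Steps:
$f{\left(Z \right)} = Z^{2}$
$\left(-174 + f{\left(-13 \right)}\right)^{2} = \left(-174 + \left(-13\right)^{2}\right)^{2} = \left(-174 + 169\right)^{2} = \left(-5\right)^{2} = 25$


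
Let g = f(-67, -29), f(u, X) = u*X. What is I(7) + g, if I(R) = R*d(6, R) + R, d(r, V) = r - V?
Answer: 1943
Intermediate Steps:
f(u, X) = X*u
I(R) = R + R*(6 - R) (I(R) = R*(6 - R) + R = R + R*(6 - R))
g = 1943 (g = -29*(-67) = 1943)
I(7) + g = 7*(7 - 1*7) + 1943 = 7*(7 - 7) + 1943 = 7*0 + 1943 = 0 + 1943 = 1943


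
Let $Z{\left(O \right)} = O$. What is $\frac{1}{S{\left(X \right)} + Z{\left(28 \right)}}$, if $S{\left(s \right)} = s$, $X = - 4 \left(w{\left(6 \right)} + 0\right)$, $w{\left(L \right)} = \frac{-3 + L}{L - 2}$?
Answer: $\frac{1}{25} \approx 0.04$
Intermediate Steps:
$w{\left(L \right)} = \frac{-3 + L}{-2 + L}$
$X = -3$ ($X = - 4 \left(\frac{-3 + 6}{-2 + 6} + 0\right) = - 4 \left(\frac{1}{4} \cdot 3 + 0\right) = - 4 \left(\frac{3}{4} + 0\right) = \left(-4\right) \frac{3}{4} = -3$)
$\frac{1}{S{\left(X \right)} + Z{\left(28 \right)}} = \frac{1}{-3 + 28} = \frac{1}{25}$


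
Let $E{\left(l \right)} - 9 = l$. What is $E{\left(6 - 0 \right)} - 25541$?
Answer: $-25526$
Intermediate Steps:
$E{\left(l \right)} = 9 + l$
$E{\left(6 - 0 \right)} - 25541 = \left(9 + \left(6 - 0\right)\right) - 25541 = \left(9 + \left(6 + 0\right)\right) - 25541 = \left(9 + 6\right) - 25541 = 15 - 25541 = -25526$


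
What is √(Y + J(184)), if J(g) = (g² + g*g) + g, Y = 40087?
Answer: √107983 ≈ 328.61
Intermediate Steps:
J(g) = g + 2*g² (J(g) = (g² + g²) + g = 2*g² + g = g + 2*g²)
√(Y + J(184)) = √(40087 + 184*(1 + 2*184)) = √(40087 + 184*(1 + 368)) = √(40087 + 184*369) = √(40087 + 67896) = √107983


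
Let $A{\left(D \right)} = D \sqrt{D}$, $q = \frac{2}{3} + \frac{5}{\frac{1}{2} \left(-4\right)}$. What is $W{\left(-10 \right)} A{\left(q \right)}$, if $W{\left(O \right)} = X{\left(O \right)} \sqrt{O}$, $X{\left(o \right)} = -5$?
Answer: $- \frac{55 \sqrt{165}}{18} \approx -39.249$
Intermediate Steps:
$q = - \frac{11}{6}$ ($q = 2 \cdot \frac{1}{3} + \frac{5}{\frac{1}{2} \left(-4\right)} = \frac{2}{3} + \frac{5}{-2} = \frac{2}{3} + 5 \left(- \frac{1}{2}\right) = \frac{2}{3} - \frac{5}{2} = - \frac{11}{6} \approx -1.8333$)
$W{\left(O \right)} = - 5 \sqrt{O}$
$A{\left(D \right)} = D^{\frac{3}{2}}$
$W{\left(-10 \right)} A{\left(q \right)} = - 5 \sqrt{-10} \left(- \frac{11}{6}\right)^{\frac{3}{2}} = - 5 i \sqrt{10} \left(- \frac{11 i \sqrt{66}}{36}\right) = - \frac{55 \sqrt{165}}{18}$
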